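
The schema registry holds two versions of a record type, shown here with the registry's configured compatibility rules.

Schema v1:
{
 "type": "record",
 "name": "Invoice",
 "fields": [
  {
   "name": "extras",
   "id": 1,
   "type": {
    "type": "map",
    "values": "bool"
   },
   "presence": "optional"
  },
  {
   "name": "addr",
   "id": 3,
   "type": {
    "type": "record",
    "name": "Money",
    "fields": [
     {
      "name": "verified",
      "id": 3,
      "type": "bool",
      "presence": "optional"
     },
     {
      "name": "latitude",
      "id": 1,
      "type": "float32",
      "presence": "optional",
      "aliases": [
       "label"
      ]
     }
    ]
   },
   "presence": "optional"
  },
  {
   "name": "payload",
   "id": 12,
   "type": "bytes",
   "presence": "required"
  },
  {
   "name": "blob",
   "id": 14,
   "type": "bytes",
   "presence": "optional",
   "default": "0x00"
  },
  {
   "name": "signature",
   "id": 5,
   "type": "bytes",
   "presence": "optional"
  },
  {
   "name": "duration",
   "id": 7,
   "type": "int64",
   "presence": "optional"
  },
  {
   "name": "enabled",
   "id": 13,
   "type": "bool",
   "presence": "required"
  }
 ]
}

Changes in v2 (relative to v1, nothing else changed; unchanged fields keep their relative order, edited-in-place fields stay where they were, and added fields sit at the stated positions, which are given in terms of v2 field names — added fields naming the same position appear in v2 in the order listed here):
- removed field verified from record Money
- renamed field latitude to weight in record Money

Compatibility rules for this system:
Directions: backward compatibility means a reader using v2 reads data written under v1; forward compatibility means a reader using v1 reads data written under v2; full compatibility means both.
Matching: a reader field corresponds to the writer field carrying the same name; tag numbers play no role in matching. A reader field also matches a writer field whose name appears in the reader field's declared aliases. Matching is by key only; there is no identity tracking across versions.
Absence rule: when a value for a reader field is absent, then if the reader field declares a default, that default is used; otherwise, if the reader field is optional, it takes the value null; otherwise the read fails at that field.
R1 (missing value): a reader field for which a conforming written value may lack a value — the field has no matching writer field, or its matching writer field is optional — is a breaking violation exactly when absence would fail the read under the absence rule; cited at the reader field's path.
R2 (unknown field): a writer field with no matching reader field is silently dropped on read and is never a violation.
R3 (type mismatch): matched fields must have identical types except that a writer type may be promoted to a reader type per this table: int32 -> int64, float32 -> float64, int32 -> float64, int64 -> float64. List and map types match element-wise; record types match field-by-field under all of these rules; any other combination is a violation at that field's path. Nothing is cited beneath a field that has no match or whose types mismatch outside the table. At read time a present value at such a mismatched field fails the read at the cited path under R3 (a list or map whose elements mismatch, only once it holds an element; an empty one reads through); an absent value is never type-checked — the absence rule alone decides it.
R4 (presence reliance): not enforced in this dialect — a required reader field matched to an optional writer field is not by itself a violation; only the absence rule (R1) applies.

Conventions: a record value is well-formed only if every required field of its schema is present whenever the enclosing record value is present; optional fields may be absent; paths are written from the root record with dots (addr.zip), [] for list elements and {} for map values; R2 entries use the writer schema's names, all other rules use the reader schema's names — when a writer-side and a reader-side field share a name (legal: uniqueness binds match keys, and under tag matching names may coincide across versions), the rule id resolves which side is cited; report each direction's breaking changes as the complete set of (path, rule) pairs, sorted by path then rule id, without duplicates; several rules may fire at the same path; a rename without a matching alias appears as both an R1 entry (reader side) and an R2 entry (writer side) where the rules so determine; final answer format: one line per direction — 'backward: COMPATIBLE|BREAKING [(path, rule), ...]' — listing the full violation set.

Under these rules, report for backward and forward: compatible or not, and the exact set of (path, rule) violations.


the writer's type comes first in each Invoice pair
backward analysis of Invoice with v2 as reader and v1 as writer:
  writer optional, map<string, bool> -> map<string, bool>: reader extras maps from writer extras
  writer optional, Money -> Money: reader addr maps from writer addr
  writer required, bytes -> bytes: reader payload maps from writer payload
  writer optional, bytes -> bytes: reader blob maps from writer blob
  writer optional, bytes -> bytes: reader signature maps from writer signature
  writer optional, int64 -> int64: reader duration maps from writer duration
  writer required, bool -> bool: reader enabled maps from writer enabled
  addr.weight: no writer-side match
  addr.verified (writer side), unknown to reader
  addr.latitude (writer side), unknown to reader
  => backward verdict for Invoice: COMPATIBLE, no violations
forward analysis of Invoice with v1 as reader and v2 as writer:
  writer optional, map<string, bool> -> map<string, bool>: reader extras maps from writer extras
  writer optional, Money -> Money: reader addr maps from writer addr
  writer required, bytes -> bytes: reader payload maps from writer payload
  writer optional, bytes -> bytes: reader blob maps from writer blob
  writer optional, bytes -> bytes: reader signature maps from writer signature
  writer optional, int64 -> int64: reader duration maps from writer duration
  writer required, bool -> bool: reader enabled maps from writer enabled
  addr.verified: no writer-side match
  addr.latitude: no writer-side match
  addr.weight (writer side), unknown to reader
  => forward verdict for Invoice: COMPATIBLE, no violations

backward: COMPATIBLE []; forward: COMPATIBLE []


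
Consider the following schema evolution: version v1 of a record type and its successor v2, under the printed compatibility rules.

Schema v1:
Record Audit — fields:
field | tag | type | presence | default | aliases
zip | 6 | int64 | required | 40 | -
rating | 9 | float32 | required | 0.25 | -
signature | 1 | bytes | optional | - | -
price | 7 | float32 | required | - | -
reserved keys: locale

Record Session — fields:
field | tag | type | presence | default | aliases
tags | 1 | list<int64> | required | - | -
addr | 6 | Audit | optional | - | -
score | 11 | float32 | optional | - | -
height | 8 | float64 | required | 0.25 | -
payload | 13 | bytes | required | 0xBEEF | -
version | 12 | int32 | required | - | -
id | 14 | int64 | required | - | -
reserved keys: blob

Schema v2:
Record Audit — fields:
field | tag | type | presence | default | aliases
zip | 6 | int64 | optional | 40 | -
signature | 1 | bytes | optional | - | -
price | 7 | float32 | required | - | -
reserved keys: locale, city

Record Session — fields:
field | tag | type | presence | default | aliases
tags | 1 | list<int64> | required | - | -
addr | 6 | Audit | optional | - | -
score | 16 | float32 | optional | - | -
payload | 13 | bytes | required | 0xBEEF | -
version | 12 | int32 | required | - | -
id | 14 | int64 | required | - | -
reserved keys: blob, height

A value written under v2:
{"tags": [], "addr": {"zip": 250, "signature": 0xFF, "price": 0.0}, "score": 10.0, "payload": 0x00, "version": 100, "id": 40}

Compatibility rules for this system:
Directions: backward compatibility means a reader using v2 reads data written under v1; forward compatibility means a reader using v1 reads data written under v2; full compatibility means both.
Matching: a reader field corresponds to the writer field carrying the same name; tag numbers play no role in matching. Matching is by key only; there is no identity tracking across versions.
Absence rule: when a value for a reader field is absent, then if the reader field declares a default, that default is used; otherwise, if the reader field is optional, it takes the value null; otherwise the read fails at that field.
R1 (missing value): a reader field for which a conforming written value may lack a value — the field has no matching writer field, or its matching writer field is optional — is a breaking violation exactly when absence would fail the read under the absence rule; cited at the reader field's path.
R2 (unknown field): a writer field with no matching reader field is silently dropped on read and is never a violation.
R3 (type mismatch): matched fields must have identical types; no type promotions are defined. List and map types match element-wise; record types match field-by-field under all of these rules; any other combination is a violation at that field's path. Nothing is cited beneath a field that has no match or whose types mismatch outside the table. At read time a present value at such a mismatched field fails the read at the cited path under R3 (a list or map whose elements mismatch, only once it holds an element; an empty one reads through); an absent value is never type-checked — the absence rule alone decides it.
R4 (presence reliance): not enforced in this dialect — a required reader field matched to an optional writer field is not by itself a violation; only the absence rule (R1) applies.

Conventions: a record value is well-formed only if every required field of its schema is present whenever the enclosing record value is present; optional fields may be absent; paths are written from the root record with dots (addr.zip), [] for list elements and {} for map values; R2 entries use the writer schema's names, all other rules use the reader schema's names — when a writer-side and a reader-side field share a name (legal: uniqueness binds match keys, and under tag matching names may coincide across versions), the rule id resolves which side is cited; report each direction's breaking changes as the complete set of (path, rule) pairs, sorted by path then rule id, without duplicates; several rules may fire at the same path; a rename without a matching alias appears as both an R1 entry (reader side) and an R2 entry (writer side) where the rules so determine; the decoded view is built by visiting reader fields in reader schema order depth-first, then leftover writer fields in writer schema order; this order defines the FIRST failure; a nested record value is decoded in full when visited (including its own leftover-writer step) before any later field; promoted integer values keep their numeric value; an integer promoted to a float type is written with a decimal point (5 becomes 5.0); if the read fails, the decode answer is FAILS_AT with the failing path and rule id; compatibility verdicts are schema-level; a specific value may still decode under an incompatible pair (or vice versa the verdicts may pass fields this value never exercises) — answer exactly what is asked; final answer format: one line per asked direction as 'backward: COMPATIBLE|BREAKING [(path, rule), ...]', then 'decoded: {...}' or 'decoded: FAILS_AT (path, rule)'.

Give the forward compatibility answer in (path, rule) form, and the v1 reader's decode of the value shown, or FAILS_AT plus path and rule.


forward: COMPATIBLE []; decoded: {"tags": [], "addr": {"zip": 250, "rating": 0.25, "signature": 0xFF, "price": 0.0}, "score": 10.0, "height": 0.25, "payload": 0x00, "version": 100, "id": 40}

arrows below run writer -> reader for Session
forward for Session (reader v1, writer v2):
  tags: paired with writer tags (list<int64> -> list<int64>; writer required)
  addr: paired with writer addr (Audit -> Audit; writer optional)
  score: paired with writer score (float32 -> float32; writer optional)
  no writer field matches reader height
  payload: paired with writer payload (bytes -> bytes; writer required)
  version: paired with writer version (int32 -> int32; writer required)
  id: paired with writer id (int64 -> int64; writer required)
  addr.zip: paired with writer addr.zip (int64 -> int64; writer optional)
  no writer field matches reader addr.rating
  addr.signature: paired with writer addr.signature (bytes -> bytes; writer optional)
  addr.price: paired with writer addr.price (float32 -> float32; writer required)
  => forward: COMPATIBLE
migrating the Session value to v1:
  tags := []
  addr.zip := 250
  addr.rating := 0.25 (missing; default applied)
  addr.signature := 0xFF
  addr.price := 0.0
  score := 10.0
  height := 0.25 (missing; default applied)
  payload := 0x00
  version := 100
  id := 40
  => decoded: {"tags": [], "addr": {"zip": 250, "rating": 0.25, "signature": 0xFF, "price": 0.0}, "score": 10.0, "height": 0.25, "payload": 0x00, "version": 100, "id": 40}
ruling out the remaining Session differences:
  field zip in record Audit: required changed to optional -> fires no rule on Session, leaving the asked answer as it is
  removed field rating from record Audit -> fires no rule on Session, leaving the asked answer as it is
  field score in record Session: tag 11 changed to 16 -> fires no rule on Session, leaving the asked answer as it is
  removed field height from record Session (its key "height" joins the reserved list) -> fires no rule on Session, leaving the asked answer as it is


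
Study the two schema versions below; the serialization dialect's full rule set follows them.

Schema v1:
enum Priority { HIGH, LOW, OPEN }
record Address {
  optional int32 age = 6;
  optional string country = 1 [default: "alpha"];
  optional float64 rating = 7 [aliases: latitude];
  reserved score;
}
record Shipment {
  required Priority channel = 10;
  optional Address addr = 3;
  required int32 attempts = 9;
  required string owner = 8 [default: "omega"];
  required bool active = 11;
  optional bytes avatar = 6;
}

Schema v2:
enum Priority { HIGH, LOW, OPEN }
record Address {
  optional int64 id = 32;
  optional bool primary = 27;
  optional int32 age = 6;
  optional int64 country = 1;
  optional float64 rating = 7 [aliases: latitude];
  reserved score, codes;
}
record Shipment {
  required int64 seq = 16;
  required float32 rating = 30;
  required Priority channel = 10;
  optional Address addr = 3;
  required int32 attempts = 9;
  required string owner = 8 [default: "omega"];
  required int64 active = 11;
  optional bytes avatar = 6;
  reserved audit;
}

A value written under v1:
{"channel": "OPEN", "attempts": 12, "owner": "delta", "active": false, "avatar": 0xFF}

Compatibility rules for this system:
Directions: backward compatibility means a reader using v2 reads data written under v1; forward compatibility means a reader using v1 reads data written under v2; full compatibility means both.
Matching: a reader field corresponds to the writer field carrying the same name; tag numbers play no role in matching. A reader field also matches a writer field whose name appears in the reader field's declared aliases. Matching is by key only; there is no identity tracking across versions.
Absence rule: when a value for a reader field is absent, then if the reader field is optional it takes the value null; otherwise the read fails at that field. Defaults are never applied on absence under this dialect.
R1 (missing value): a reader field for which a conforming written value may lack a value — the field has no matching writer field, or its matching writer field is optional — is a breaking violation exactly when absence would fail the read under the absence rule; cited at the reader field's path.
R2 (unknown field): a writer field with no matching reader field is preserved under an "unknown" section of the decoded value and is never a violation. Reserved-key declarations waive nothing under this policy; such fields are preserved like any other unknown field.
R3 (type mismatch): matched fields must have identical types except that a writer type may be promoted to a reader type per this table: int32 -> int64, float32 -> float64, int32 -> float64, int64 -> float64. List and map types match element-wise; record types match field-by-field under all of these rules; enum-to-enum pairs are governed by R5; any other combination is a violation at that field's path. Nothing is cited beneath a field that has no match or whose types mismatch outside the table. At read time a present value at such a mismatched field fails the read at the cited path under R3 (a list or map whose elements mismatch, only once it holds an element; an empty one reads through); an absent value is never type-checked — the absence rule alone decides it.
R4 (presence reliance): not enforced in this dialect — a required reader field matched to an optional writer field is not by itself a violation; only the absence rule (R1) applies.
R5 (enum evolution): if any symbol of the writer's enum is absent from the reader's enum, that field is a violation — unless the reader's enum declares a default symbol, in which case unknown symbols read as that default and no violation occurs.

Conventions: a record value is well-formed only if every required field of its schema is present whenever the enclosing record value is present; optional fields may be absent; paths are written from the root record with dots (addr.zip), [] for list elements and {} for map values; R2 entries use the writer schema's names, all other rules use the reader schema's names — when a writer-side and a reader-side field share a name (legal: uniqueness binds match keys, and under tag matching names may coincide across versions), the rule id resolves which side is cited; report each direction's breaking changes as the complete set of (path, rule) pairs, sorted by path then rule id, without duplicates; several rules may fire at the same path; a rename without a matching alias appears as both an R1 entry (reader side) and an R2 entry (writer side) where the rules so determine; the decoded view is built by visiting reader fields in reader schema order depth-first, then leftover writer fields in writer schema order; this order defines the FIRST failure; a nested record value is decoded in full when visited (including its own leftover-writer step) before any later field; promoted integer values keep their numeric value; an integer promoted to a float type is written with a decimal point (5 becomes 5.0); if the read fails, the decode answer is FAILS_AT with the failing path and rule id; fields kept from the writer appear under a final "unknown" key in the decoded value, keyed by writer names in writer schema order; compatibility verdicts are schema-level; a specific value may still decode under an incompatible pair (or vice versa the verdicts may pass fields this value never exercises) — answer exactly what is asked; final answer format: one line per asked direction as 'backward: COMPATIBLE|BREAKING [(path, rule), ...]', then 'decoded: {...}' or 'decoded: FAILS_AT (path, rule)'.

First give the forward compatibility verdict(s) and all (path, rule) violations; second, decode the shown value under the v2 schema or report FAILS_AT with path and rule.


forward: BREAKING [(active, R3), (addr.country, R3)]; decoded: FAILS_AT (seq, R1)

the writer's type comes first in each Shipment pair
forward for Shipment (reader v1, writer v2):
  channel: paired with writer channel (Priority -> Priority; writer required)
  addr: paired with writer addr (Address -> Address; writer optional)
  attempts: paired with writer attempts (int32 -> int32; writer required)
  owner: paired with writer owner (string -> string; writer required)
  active: paired with writer active (int64 -> bool; writer required)
  avatar: paired with writer avatar (bytes -> bytes; writer optional)
  writer field seq has no reader counterpart
  writer field rating has no reader counterpart
  addr.age: paired with writer addr.age (int32 -> int32; writer optional)
  addr.country: paired with writer addr.country (int64 -> string; writer optional)
  addr.rating: paired with writer addr.rating (float64 -> float64; writer optional)
  writer field addr.id has no reader counterpart
  writer field addr.primary has no reader counterpart
  breaking: (active, R3)
  breaking: (addr.country, R3)
  => forward verdict for Shipment: BREAKING, 2 violation(s)
migrating the Shipment value to v2:
  read fails at seq under R1 (no fill)
  => FAILS_AT (seq, R1)
remaining Shipment differences; none change what is asked:
  added field rating to record Shipment: required float32, tag 30 (in v2 it sits immediately before channel) -> affects backward compatibility only, which is not asked
  added field primary to record Address: optional bool, tag 27 (in v2 it sits immediately before age) -> no rule fires on it in Shipment's dialect; the asked verdict holds
  added field id to record Address: optional int64, tag 32 (in v2 it sits immediately before age) -> no rule fires on it in Shipment's dialect; the asked verdict holds


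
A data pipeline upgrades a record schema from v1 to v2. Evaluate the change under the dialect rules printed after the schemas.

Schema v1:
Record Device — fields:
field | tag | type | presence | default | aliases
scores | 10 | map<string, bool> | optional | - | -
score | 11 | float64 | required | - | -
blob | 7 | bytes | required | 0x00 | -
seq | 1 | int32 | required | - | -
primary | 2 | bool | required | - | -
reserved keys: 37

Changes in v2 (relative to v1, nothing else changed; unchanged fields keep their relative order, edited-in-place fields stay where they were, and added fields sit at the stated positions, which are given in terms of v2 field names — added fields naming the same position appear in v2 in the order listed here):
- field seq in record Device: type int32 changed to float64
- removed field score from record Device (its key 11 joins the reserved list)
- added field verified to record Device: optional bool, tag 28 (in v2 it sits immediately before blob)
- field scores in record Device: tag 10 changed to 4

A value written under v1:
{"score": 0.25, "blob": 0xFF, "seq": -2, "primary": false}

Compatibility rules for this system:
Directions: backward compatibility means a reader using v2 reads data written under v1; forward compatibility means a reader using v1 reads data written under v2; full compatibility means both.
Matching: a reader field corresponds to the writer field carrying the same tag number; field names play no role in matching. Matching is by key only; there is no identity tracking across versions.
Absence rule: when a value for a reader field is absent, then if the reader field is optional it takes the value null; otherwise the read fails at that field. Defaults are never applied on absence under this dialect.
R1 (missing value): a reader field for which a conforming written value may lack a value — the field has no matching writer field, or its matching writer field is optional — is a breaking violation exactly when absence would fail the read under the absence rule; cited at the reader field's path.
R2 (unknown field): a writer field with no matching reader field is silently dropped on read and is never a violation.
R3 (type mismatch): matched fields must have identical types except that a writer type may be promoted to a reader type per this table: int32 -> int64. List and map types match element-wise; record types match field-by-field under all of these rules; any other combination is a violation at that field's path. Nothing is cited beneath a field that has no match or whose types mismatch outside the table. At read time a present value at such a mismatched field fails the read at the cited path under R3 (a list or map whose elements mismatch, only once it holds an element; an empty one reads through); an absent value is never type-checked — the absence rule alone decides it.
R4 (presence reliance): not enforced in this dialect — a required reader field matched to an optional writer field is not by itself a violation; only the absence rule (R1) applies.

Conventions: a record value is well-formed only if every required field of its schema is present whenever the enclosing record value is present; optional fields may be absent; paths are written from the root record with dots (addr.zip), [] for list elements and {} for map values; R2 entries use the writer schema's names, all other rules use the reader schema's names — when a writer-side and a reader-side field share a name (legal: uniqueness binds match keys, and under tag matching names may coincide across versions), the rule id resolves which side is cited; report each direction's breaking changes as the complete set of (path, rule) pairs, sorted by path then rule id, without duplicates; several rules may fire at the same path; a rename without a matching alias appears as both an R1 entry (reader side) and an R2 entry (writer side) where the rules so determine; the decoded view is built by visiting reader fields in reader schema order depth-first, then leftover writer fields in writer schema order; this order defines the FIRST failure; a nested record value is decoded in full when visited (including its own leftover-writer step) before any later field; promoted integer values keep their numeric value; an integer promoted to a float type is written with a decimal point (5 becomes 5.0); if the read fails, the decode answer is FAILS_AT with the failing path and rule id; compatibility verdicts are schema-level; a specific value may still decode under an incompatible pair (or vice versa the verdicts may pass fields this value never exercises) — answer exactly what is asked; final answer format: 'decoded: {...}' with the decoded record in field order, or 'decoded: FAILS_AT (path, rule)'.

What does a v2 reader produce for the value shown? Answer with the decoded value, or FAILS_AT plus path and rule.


decoded: FAILS_AT (seq, R3)

arrows below run writer -> reader for Device
decode walk for Device under reader schema v2:
  scores := null (not supplied -> null)
  verified := null (not supplied -> null)
  blob := 0xFF
  read fails at seq under R3
  => FAILS_AT (seq, R3)
the rest of the Device diff is inert for this question:
  removed field score from record Device (its key 11 joins the reserved list) -> schema-level compatibility only; this Device value's decode is unchanged
  added field verified to record Device: optional bool, tag 28 (in v2 it sits immediately before blob) -> fires no rule on Device under this dialect and leaves the result unchanged
  field scores in record Device: tag 10 changed to 4 -> fires no rule on Device under this dialect and leaves the result unchanged


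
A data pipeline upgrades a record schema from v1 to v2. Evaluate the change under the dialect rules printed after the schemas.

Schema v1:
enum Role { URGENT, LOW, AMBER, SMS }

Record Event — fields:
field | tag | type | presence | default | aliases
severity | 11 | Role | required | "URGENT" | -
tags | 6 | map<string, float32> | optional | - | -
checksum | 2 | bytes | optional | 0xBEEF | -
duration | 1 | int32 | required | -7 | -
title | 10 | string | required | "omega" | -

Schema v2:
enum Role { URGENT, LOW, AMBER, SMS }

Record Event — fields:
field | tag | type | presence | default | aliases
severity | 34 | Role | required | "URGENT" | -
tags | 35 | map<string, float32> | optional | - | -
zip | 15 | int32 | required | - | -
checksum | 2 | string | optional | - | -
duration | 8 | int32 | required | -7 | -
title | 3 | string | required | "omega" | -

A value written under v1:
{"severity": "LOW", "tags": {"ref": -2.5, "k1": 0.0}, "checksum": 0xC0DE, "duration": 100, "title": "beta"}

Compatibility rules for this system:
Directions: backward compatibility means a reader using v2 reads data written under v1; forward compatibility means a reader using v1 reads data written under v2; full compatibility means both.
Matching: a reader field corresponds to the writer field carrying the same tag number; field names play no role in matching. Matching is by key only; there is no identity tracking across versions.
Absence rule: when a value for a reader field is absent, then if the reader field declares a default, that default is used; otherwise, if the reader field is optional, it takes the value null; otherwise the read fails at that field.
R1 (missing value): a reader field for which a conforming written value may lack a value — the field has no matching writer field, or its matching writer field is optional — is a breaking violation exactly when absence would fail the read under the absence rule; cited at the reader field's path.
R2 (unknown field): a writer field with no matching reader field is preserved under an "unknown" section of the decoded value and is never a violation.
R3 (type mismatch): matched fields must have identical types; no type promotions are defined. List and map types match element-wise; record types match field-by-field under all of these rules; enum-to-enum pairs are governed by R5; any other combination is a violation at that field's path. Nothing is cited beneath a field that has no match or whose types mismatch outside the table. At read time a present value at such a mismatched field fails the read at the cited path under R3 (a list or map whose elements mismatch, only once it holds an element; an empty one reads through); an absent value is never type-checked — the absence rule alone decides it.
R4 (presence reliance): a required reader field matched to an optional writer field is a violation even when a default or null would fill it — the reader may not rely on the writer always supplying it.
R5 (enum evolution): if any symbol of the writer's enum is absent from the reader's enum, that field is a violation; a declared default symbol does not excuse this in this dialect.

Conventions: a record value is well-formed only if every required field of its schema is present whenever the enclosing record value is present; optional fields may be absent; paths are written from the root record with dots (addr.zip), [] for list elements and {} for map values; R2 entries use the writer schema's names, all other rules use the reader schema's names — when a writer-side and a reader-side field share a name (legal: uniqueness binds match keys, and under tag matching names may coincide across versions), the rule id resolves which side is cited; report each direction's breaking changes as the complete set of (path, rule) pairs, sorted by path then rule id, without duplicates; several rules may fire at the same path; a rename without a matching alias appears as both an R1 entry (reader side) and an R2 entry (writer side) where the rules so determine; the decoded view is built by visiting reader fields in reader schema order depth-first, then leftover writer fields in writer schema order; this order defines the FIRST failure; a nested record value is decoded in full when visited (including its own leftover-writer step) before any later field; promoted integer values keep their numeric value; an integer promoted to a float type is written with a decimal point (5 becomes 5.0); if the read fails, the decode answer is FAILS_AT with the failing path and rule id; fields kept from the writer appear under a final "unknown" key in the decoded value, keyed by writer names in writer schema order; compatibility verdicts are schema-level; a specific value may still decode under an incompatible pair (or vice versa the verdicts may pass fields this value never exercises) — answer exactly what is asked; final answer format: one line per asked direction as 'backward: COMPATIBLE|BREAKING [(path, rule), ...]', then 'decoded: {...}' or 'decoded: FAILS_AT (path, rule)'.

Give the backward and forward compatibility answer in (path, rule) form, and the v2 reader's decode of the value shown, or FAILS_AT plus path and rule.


each type pair in Event: writer, then reader
backward pass over Event, reader schema v2, writer schema v1:
  severity has no writer counterpart
  tags has no writer counterpart
  zip has no writer counterpart
  writer optional, bytes -> string: reader checksum maps from writer checksum
  duration has no writer counterpart
  title has no writer counterpart
  writer field severity has no reader counterpart
  writer field tags has no reader counterpart
  writer field duration has no reader counterpart
  writer field title has no reader counterpart
  rule R3 violated at checksum
  rule R1 violated at zip
  => backward: BREAKING (2)
forward pass over Event, reader schema v1, writer schema v2:
  severity has no writer counterpart
  tags has no writer counterpart
  writer optional, string -> bytes: reader checksum maps from writer checksum
  duration has no writer counterpart
  title has no writer counterpart
  writer field severity has no reader counterpart
  writer field tags has no reader counterpart
  writer field zip has no reader counterpart
  writer field duration has no reader counterpart
  writer field title has no reader counterpart
  rule R3 violated at checksum
  => forward: BREAKING (1)
decode (reader v2):
  severity := "URGENT" (absent -> default)
  tags := null (absent, optional -> null)
  read fails at zip under R1 (no fill)
  => FAILS_AT (zip, R1)

backward: BREAKING [(checksum, R3), (zip, R1)]; forward: BREAKING [(checksum, R3)]; decoded: FAILS_AT (zip, R1)


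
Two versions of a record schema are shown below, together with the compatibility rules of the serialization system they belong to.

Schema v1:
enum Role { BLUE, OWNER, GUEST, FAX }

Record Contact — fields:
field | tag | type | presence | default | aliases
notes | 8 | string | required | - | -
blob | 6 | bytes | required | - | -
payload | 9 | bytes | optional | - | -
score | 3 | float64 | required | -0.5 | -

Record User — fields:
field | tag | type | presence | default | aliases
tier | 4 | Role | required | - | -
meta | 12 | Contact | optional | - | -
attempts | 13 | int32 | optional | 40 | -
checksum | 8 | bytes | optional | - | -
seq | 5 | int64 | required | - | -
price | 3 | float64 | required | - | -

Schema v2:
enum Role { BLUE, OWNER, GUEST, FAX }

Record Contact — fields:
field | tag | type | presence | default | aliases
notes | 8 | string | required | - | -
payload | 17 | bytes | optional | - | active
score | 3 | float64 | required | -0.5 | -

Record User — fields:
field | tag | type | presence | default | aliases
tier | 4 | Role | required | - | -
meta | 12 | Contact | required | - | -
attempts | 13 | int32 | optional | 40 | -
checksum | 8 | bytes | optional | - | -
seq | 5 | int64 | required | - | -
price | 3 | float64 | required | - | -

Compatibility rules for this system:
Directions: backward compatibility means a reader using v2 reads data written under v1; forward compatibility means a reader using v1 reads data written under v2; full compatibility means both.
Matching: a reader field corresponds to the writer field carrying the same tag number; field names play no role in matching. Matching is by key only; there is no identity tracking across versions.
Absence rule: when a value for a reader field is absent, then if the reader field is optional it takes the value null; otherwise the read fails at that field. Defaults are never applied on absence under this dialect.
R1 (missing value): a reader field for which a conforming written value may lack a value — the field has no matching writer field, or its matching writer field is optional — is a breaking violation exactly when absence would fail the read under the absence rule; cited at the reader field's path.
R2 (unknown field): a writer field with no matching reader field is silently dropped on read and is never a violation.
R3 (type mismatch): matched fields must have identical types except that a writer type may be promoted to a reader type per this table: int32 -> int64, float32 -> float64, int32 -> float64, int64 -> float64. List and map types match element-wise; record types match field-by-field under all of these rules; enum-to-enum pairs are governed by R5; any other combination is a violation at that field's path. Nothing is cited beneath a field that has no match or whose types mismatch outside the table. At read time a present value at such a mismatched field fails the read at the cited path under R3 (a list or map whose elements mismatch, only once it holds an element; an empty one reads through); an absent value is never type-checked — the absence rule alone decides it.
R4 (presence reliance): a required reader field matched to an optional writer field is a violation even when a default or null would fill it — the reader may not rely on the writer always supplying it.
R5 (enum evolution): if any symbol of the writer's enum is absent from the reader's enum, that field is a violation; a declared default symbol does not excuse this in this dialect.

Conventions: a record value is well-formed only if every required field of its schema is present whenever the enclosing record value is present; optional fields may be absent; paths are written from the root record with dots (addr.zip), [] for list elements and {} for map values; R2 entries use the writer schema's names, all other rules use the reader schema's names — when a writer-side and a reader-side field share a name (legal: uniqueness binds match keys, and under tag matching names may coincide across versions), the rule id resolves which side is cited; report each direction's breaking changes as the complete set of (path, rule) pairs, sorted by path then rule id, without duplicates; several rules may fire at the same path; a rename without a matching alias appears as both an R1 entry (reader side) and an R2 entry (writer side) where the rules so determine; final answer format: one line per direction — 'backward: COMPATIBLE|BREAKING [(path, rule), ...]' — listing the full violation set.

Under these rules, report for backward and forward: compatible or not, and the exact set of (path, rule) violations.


backward: BREAKING [(meta, R1), (meta, R4)]; forward: BREAKING [(meta.blob, R1)]

in User below, arrows point writer -> reader
backward on User — v2 reading data written by v1:
  tier: paired with writer tier (Role -> Role; writer required)
  meta: paired with writer meta (Contact -> Contact; writer optional)
  attempts: paired with writer attempts (int32 -> int32; writer optional)
  checksum: paired with writer checksum (bytes -> bytes; writer optional)
  seq: paired with writer seq (int64 -> int64; writer required)
  price: paired with writer price (float64 -> float64; writer required)
  meta.notes: paired with writer meta.notes (string -> string; writer required)
  no writer field matches reader meta.payload
  meta.score: paired with writer meta.score (float64 -> float64; writer required)
  meta.blob (writer side), unknown to reader
  meta.payload (writer side), unknown to reader
  violation R1 at meta
  violation R4 at meta
  => backward: BREAKING (2)
forward on User — v1 reading data written by v2:
  tier: paired with writer tier (Role -> Role; writer required)
  meta: paired with writer meta (Contact -> Contact; writer required)
  attempts: paired with writer attempts (int32 -> int32; writer optional)
  checksum: paired with writer checksum (bytes -> bytes; writer optional)
  seq: paired with writer seq (int64 -> int64; writer required)
  price: paired with writer price (float64 -> float64; writer required)
  meta.notes: paired with writer meta.notes (string -> string; writer required)
  no writer field matches reader meta.blob
  no writer field matches reader meta.payload
  meta.score: paired with writer meta.score (float64 -> float64; writer required)
  meta.payload (writer side), unknown to reader
  violation R1 at meta.blob
  => forward: BREAKING (1)


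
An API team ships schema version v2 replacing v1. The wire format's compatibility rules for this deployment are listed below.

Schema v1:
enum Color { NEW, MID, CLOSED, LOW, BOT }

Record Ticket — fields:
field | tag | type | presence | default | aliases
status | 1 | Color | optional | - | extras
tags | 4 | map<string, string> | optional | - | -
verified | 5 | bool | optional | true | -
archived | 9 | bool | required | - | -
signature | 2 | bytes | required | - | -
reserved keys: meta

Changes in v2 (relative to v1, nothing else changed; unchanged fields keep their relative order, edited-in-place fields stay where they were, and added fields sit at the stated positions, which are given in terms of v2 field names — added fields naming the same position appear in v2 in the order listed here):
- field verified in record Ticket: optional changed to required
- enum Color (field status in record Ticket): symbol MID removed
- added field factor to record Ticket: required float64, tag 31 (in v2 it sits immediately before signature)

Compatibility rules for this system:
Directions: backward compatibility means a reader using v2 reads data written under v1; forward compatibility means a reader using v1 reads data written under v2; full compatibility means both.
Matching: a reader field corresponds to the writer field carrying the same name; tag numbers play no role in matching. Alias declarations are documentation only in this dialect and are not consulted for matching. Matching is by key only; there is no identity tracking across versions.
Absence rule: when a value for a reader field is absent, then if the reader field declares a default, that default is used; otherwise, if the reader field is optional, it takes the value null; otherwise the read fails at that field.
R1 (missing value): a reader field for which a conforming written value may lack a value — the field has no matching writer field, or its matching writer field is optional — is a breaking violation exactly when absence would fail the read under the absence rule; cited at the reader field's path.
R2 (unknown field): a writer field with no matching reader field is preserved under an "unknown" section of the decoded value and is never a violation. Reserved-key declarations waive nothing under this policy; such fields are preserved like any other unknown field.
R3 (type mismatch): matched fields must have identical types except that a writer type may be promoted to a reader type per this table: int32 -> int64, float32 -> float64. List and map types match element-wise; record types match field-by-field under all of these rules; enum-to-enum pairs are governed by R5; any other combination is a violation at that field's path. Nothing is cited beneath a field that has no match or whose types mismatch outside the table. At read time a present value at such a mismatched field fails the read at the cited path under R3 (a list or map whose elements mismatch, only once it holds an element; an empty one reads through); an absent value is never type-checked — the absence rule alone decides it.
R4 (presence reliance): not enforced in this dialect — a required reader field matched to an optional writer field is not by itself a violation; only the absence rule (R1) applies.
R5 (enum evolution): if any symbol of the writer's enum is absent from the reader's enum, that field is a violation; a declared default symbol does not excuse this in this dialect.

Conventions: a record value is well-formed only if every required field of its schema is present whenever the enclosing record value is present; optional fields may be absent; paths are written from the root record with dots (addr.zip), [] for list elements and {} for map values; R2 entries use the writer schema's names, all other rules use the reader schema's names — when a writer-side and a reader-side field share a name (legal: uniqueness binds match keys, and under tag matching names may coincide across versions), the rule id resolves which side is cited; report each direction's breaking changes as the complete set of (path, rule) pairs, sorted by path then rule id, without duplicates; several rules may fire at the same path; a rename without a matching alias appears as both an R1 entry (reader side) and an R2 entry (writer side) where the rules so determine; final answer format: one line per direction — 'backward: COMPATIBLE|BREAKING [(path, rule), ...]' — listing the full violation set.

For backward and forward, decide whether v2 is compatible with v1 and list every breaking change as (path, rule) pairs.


arrows below run writer -> reader for Ticket
backward analysis of Ticket with v2 as reader and v1 as writer:
  status: Color -> Color, writer optional; from status
  tags: map<string, string> -> map<string, string>, writer optional; from tags
  verified: bool -> bool, writer optional; from verified
  archived: bool -> bool, writer required; from archived
  factor: no writer-side match
  signature: bytes -> bytes, writer required; from signature
  rule R1 violated at factor
  rule R5 violated at status
  => backward: BREAKING (2)
forward analysis of Ticket with v1 as reader and v2 as writer:
  status: Color -> Color, writer optional; from status
  tags: map<string, string> -> map<string, string>, writer optional; from tags
  verified: bool -> bool, writer required; from verified
  archived: bool -> bool, writer required; from archived
  signature: bytes -> bytes, writer required; from signature
  writer field factor has no reader counterpart
  => forward verdict for Ticket: COMPATIBLE, no violations

backward: BREAKING [(factor, R1), (status, R5)]; forward: COMPATIBLE []
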